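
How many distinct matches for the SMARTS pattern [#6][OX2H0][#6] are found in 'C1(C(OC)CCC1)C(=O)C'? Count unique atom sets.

[#6][OX2H0][#6] is the SMARTS for an ether: an aliphatic oxygen bridging two carbons with no H on the oxygen.
Exactly one fragment in the molecule meets all constraints, giving 1 match.

1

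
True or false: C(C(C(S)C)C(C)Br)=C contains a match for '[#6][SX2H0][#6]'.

The pattern [#6][SX2H0][#6] describes an aliphatic sulfur bridging two carbons with no H on the sulfur — a thioether.
The closest candidate here is a thiol (-SH), but the sulfur has H1, not H0 bridging two carbons. No other fragment satisfies the full query, so there is no match.

False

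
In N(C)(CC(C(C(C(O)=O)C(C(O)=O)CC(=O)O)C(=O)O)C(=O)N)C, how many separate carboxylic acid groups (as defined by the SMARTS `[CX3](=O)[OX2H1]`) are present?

[CX3](=O)[OX2H1] is the SMARTS for a carboxylic acid: an sp2 carbon double-bonded to O and single-bonded to an -OH oxygen.
The molecule carries 4 separate instances of a carboxylic acid group (-C(=O)OH) meeting every constraint; each maps to a distinct set of atoms, giving 4 matches.

4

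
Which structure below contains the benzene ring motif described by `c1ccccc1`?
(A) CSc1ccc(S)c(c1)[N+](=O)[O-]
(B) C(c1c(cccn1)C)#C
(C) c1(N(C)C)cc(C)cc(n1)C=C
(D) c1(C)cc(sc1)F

A

c1ccccc1 describes six aromatic carbons in a ring (a benzene ring).
(A) contains the required atom environment, so the pattern matches.
(B) has a methyl group (-CH3) but no six-membered all-carbon aromatic ring is present.
(C) has a methyl group (-CH3) but no six-membered all-carbon aromatic ring is present.
(D) has a methyl group (-CH3) but no six-membered all-carbon aromatic ring is present.
So the answer is (A).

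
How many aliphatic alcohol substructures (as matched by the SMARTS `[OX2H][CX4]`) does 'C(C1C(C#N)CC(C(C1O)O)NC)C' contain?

[OX2H][CX4] is the SMARTS for an aliphatic alcohol: a hydroxyl oxygen bound to an sp3 (X4) carbon.
The molecule carries 2 separate instances of a hydroxyl group (-OH) meeting every constraint; each maps to a distinct set of atoms, giving 2 matches.

2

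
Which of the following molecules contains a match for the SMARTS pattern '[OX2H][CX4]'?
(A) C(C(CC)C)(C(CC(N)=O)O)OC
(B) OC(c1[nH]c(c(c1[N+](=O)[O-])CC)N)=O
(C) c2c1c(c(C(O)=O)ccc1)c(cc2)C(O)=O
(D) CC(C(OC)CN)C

[OX2H][CX4] describes a hydroxyl oxygen bound to an sp3 (X4) carbon (an aliphatic alcohol).
(A) contains a hydroxyl group (-OH), which satisfies every atom and bond constraint.
(B) has a carboxylic acid group (-C(=O)OH) but the -OH is on a CX3 carbonyl carbon, not a CX4 carbon.
(C) has a carboxylic acid group (-C(=O)OH) but the -OH is on a CX3 carbonyl carbon, not a CX4 carbon.
(D) has a methoxy ether (-OCH3) but the oxygen has H0 (ether), not H1.
So the answer is (A).

A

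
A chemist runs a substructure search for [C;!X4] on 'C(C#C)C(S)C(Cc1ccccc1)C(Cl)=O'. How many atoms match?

The query [C;!X4] means: aliphatic carbon that does not have four total connections.
Check the 16 heavy atoms by environment: 4× C (X4) → no; 6× c (aromatic, X3) → no; 2× C (X2) → match; 1× S (X2) → no; 1× C (X3) → match; 1× O (X1) → no; 1× Cl (X1) → no.
Summing the matching environments: 2 + 1 = 3 matching atoms.

3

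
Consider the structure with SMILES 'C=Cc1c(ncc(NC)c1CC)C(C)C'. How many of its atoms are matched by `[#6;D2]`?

3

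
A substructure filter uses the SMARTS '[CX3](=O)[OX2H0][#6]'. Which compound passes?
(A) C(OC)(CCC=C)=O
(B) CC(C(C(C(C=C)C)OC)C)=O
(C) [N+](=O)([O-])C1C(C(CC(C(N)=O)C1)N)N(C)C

[CX3](=O)[OX2H0][#6] describes a carbonyl carbon bonded to an oxygen that is itself bonded to carbon (no H on that O) (an ester).
(A) contains a methyl-ester group (-C(=O)OCH3), which satisfies every atom and bond constraint.
(B) has a methoxy ether (-OCH3) but the ether oxygen is not adjacent to a C=O carbon.
(C) has a primary amide (-C(=O)NH2) but the carbonyl is bonded to N, not to an O-C linkage.
So the answer is (A).

A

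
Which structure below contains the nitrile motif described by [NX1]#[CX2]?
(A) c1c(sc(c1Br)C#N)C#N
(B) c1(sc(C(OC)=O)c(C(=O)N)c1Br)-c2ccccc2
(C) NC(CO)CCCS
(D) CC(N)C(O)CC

[NX1]#[CX2] describes a nitrogen triple-bonded to a two-connected carbon (a nitrile).
(A) contains a nitrile (-C#N), which satisfies every atom and bond constraint.
(B) has a primary amide (-C(=O)NH2) but the nitrogen is NX3, not NX1.
(C) has a primary amino group (-NH2) but the nitrogen is NX3 (three connections), not NX1 triple-bonded.
(D) has a primary amino group (-NH2) but the nitrogen is NX3 (three connections), not NX1 triple-bonded.
So the answer is (A).

A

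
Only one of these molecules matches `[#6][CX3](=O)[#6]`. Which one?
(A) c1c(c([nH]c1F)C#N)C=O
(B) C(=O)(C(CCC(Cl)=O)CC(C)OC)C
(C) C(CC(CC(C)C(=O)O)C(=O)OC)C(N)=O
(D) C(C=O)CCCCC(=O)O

B

[#6][CX3](=O)[#6] describes a carbonyl carbon (no H) flanked by two carbons (a ketone).
(A) has an aldehyde (-CHO) but the carbonyl carbon has H1, so it is not flanked by two carbons.
(B) contains an acetyl/ketone group (-C(=O)CH3), which satisfies every atom and bond constraint.
(C) has a methyl-ester group (-C(=O)OCH3) but one neighbour of the carbonyl carbon is O, not C.
(D) has an aldehyde (-CHO) but the carbonyl carbon has H1, so it is not flanked by two carbons.
So the answer is (B).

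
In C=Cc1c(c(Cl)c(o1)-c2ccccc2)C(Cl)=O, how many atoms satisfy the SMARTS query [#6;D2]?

6

Check the 17 heavy atoms by environment: 1× o (aromatic, D2) → no; 5× c (aromatic, D3) → no; 1× C (D3) → no; 1× O (D1) → no; 2× Cl (D1) → no; 5× c (aromatic, D2) → match; 1× C (D2) → match; 1× C (D1) → no.
Summing the matching environments: 5 + 1 = 6 matching atoms.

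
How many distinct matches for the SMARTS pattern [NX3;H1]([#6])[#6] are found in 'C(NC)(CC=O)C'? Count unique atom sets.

[NX3;H1]([#6])[#6] is the SMARTS for a secondary amine: a trivalent nitrogen with one H, bonded to two carbons.
Exactly one fragment in the molecule meets all constraints, giving 1 match.

1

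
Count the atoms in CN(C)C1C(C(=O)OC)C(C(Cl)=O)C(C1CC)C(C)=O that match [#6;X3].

3

The query [#6;X3] means: any carbon (aromatic or not) with three total connections.
Check the 20 heavy atoms by environment: 11× C (X4) → no; 3× C (X3) → match; 3× O (X1) → no; 1× N (X3) → no; 1× Cl (X1) → no; 1× O (X2) → no.
That gives 3 matching atoms.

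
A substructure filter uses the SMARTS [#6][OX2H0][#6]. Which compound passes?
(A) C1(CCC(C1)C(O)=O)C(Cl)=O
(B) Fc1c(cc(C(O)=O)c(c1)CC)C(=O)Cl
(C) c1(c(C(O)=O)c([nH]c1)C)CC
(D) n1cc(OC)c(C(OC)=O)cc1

D

[#6][OX2H0][#6] describes an aliphatic oxygen bridging two carbons with no H on the oxygen (an ether).
(A) has a carboxylic acid group (-C(=O)OH) but the -OH oxygen has H1; the =O is OX1, not OX2.
(B) has a carboxylic acid group (-C(=O)OH) but the -OH oxygen has H1; the =O is OX1, not OX2.
(C) has a carboxylic acid group (-C(=O)OH) but the -OH oxygen has H1; the =O is OX1, not OX2.
(D) contains a methoxy ether (-OCH3), which satisfies every atom and bond constraint.
So the answer is (D).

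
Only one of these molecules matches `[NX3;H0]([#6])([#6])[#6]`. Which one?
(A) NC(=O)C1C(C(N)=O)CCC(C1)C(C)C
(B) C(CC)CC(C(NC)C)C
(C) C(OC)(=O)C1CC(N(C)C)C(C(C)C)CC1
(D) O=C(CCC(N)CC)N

[NX3;H0]([#6])([#6])[#6] describes a trivalent nitrogen with no H, bonded to three carbons (a tertiary amine).
(A) has a primary amide (-C(=O)NH2) but the amide nitrogen has H2 and only one carbon neighbour.
(B) has an N-methylamino group (-NHCH3) but the nitrogen still has one H (H1), not H0.
(C) contains a dimethylamino group (-N(CH3)2), which satisfies every atom and bond constraint.
(D) has a primary amide (-C(=O)NH2) but the amide nitrogen has H2 and only one carbon neighbour.
So the answer is (C).

C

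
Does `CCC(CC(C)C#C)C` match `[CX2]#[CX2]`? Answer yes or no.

The pattern [CX2]#[CX2] describes a carbon-carbon triple bond — an alkyne.
The molecule carries an ethynyl group (-C#CH), whose atoms satisfy every constraint of the query, so the pattern matches.

Yes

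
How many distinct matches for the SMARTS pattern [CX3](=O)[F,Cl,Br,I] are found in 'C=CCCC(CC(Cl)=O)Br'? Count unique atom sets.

[CX3](=O)[F,Cl,Br,I] is the SMARTS for an acyl halide: a carbonyl carbon bonded to a halogen.
Exactly one fragment in the molecule meets all constraints, giving 1 match.

1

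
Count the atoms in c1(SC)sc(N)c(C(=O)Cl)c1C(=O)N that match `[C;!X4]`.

The query [C;!X4] means: aliphatic carbon that does not have four total connections.
Check the 14 heavy atoms by environment: 1× s (aromatic, X2) → no; 4× c (aromatic, X3) → no; 2× C (X3) → match; 2× O (X1) → no; 2× N (X3) → no; 1× S (X2) → no; 1× C (X4) → no; 1× Cl (X1) → no.
That gives 2 matching atoms.

2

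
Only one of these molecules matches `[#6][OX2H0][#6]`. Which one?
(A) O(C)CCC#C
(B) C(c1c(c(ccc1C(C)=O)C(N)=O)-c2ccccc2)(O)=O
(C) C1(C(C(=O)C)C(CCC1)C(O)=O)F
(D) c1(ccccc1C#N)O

[#6][OX2H0][#6] describes an aliphatic oxygen bridging two carbons with no H on the oxygen (an ether).
(A) contains a methoxy ether (-OCH3), which satisfies every atom and bond constraint.
(B) has a carboxylic acid group (-C(=O)OH) but the -OH oxygen has H1; the =O is OX1, not OX2.
(C) has a carboxylic acid group (-C(=O)OH) but the -OH oxygen has H1; the =O is OX1, not OX2.
(D) has a hydroxyl group (-OH) but the oxygen has H1, not H0 bridging two carbons.
So the answer is (A).

A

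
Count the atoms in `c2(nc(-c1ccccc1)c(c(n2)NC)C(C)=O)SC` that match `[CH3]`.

Check the 19 heavy atoms by environment: 2× n (aromatic, H0) → no; 5× c (aromatic, H0) → no; 1× S (H0) → no; 3× C (H3) → match; 1× C (H0) → no; 1× O (H0) → no; 1× N (H1) → no; 5× c (aromatic, H1) → no.
That gives 3 matching atoms.

3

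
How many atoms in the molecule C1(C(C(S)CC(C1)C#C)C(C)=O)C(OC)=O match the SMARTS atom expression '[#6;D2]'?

3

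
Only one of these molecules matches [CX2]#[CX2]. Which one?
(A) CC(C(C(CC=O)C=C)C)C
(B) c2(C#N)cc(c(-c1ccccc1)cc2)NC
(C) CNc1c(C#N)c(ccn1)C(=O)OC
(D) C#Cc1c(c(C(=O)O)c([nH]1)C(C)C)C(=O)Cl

D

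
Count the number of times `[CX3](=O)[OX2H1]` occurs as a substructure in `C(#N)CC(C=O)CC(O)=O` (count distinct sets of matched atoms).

[CX3](=O)[OX2H1] is the SMARTS for a carboxylic acid: an sp2 carbon double-bonded to O and single-bonded to an -OH oxygen.
Exactly one fragment in the molecule meets all constraints, giving 1 match.

1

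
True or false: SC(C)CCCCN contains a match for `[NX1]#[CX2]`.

The pattern [NX1]#[CX2] describes a nitrogen triple-bonded to a two-connected carbon — a nitrile.
The closest candidate here is a primary amino group (-NH2), but the nitrogen is NX3 (three connections), not NX1 triple-bonded. No other fragment satisfies the full query, so there is no match.

False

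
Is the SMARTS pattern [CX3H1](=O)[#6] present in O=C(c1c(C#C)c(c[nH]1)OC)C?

The pattern [CX3H1](=O)[#6] describes an sp2 carbon with one H, double-bonded to O and single-bonded to carbon — an aldehyde.
The closest candidate here is an acetyl/ketone group (-C(=O)CH3), but the carbonyl carbon has H0 (two carbon neighbours), not H1. No other fragment satisfies the full query, so there is no match.

No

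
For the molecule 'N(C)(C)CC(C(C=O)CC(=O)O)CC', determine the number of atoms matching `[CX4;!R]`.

8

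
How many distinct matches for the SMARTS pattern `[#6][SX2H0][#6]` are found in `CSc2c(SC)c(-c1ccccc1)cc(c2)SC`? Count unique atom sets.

3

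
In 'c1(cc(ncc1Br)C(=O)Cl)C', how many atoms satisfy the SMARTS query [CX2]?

0

Check the 11 heavy atoms by environment: 1× n (aromatic, X2) → no; 5× c (aromatic, X3) → no; 1× Br (X1) → no; 1× C (X4) → no; 1× C (X3) → no; 1× O (X1) → no; 1× Cl (X1) → no.
No environment satisfies the query, so 0 matching atoms.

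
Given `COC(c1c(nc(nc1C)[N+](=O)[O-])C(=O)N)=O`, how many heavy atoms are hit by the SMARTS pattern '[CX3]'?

2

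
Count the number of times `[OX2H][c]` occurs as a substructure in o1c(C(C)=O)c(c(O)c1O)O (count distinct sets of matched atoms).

3

[OX2H][c] is the SMARTS for a phenol: a hydroxyl oxygen attached to an aromatic carbon.
The molecule carries 3 separate instances of a hydroxyl group (-OH) meeting every constraint; each maps to a distinct set of atoms, giving 3 matches.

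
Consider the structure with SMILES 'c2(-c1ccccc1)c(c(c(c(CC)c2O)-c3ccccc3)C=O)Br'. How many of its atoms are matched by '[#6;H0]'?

Check the 24 heavy atoms by environment: 8× c (aromatic, H0) → match; 10× c (aromatic, H1) → no; 1× Br (H0) → no; 1× O (H1) → no; 1× C (H1) → no; 1× O (H0) → no; 1× C (H2) → no; 1× C (H3) → no.
That gives 8 matching atoms.

8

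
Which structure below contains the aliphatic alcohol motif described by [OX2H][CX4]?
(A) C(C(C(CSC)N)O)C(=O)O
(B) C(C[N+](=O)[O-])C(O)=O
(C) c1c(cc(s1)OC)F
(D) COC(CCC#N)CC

[OX2H][CX4] describes a hydroxyl oxygen bound to an sp3 (X4) carbon (an aliphatic alcohol).
(A) contains a hydroxyl group (-OH), which satisfies every atom and bond constraint.
(B) has a carboxylic acid group (-C(=O)OH) but the -OH is on a CX3 carbonyl carbon, not a CX4 carbon.
(C) has a methoxy ether (-OCH3) but the oxygen has H0 (ether), not H1.
(D) has a methoxy ether (-OCH3) but the oxygen has H0 (ether), not H1.
So the answer is (A).

A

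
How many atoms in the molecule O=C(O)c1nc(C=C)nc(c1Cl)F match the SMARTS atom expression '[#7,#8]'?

Check the 13 heavy atoms by environment: 2× n (aromatic) → match; 4× c (aromatic) → no; 1× F → no; 3× C → no; 2× O → match; 1× Cl → no.
Summing the matching environments: 2 + 2 = 4 matching atoms.

4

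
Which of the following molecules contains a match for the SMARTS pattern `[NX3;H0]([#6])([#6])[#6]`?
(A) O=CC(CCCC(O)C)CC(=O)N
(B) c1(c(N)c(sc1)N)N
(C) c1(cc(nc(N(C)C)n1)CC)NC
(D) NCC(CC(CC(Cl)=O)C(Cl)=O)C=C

[NX3;H0]([#6])([#6])[#6] describes a trivalent nitrogen with no H, bonded to three carbons (a tertiary amine).
(A) has a primary amide (-C(=O)NH2) but the amide nitrogen has H2 and only one carbon neighbour.
(B) has a primary amino group (-NH2) but the nitrogen has H2, not H0 with three carbons.
(C) contains a dimethylamino group (-N(CH3)2), which satisfies every atom and bond constraint.
(D) has a primary amino group (-NH2) but the nitrogen has H2, not H0 with three carbons.
So the answer is (C).

C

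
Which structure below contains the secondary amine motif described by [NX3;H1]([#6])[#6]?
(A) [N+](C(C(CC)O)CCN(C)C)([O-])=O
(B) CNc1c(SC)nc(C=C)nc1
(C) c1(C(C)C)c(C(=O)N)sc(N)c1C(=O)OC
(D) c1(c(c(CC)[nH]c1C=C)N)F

[NX3;H1]([#6])[#6] describes a trivalent nitrogen with one H, bonded to two carbons (a secondary amine).
(A) has a dimethylamino group (-N(CH3)2) but the nitrogen has H0, not H1.
(B) contains an N-methylamino group (-NHCH3), which satisfies every atom and bond constraint.
(C) has a primary amino group (-NH2) but the nitrogen has H2 and only one carbon neighbour.
(D) has a primary amino group (-NH2) but the nitrogen has H2 and only one carbon neighbour.
So the answer is (B).

B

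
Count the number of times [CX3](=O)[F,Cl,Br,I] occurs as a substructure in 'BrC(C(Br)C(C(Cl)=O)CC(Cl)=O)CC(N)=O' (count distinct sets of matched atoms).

2

[CX3](=O)[F,Cl,Br,I] is the SMARTS for an acyl halide: a carbonyl carbon bonded to a halogen.
The molecule carries 2 separate instances of an acyl chloride (-C(=O)Cl) meeting every constraint; each maps to a distinct set of atoms, giving 2 matches.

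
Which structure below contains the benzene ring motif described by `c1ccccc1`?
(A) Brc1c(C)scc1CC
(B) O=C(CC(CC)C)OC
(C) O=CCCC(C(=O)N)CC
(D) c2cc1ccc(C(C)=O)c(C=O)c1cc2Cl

D

c1ccccc1 describes six aromatic carbons in a ring (a benzene ring).
(A) has a methyl group (-CH3) but no six-membered all-carbon aromatic ring is present.
(B) has a methyl group (-CH3) but no six-membered all-carbon aromatic ring is present.
(C) has a methyl group (-CH3) but no six-membered all-carbon aromatic ring is present.
(D) contains the required atom environment, so the pattern matches.
So the answer is (D).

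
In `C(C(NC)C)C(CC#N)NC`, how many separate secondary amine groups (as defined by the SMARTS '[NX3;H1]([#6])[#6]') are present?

2

[NX3;H1]([#6])[#6] is the SMARTS for a secondary amine: a trivalent nitrogen with one H, bonded to two carbons.
The molecule carries 2 separate instances of an N-methylamino group (-NHCH3) meeting every constraint; each maps to a distinct set of atoms, giving 2 matches.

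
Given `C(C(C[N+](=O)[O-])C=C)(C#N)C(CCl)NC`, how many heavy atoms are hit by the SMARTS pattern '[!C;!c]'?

6

The query [!C;!c] means: neither aliphatic nor aromatic carbon — same as [!#6].
Check the 15 heavy atoms by environment: 9× C → no; 1× Cl → match; 2× N → match; 1× N (charge +1) → match; 1× O (charge -1) → match; 1× O → match.
Summing the matching environments: 1 + 2 + 1 + 1 + 1 = 6 matching atoms.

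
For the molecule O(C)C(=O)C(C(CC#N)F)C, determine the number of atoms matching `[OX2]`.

The query [OX2] means: aliphatic oxygen with two total connections — ether, hydroxyl, or ester single-bond O.
Check the 11 heavy atoms by environment: 5× C (X4) → no; 1× F (X1) → no; 1× C (X2) → no; 1× N (X1) → no; 1× C (X3) → no; 1× O (X1) → no; 1× O (X2) → match.
That gives 1 matching atom.

1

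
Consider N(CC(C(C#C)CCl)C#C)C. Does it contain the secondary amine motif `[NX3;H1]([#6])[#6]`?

Yes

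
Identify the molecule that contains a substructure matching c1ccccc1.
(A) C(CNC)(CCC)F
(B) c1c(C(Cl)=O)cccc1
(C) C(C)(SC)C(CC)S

B

c1ccccc1 describes six aromatic carbons in a ring (a benzene ring).
(A) has a methyl group (-CH3) but no six-membered all-carbon aromatic ring is present.
(B) contains the required atom environment, so the pattern matches.
(C) has a methyl group (-CH3) but no six-membered all-carbon aromatic ring is present.
So the answer is (B).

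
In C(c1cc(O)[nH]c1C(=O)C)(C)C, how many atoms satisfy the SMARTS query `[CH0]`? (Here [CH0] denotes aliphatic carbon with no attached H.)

The query [CH0] means: aliphatic carbon with no attached hydrogen.
Check the 12 heavy atoms by environment: 1× n (aromatic, H1) → no; 3× c (aromatic, H0) → no; 1× c (aromatic, H1) → no; 1× O (H1) → no; 1× C (H1) → no; 3× C (H3) → no; 1× C (H0) → match; 1× O (H0) → no.
That gives 1 matching atom.

1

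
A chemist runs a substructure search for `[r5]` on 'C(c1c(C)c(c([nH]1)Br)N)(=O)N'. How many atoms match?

Check the 11 heavy atoms by environment: 1× n (aromatic, in 5-ring) → match; 4× c (aromatic, in 5-ring) → match; 2× N (acyclic) → no; 2× C (acyclic) → no; 1× O (acyclic) → no; 1× Br (acyclic) → no.
Summing the matching environments: 1 + 4 = 5 matching atoms.

5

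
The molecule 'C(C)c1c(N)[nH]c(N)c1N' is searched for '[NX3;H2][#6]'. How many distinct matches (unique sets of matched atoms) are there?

3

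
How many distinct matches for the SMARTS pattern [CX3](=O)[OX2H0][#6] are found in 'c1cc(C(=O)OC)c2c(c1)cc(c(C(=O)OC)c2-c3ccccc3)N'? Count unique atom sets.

2

[CX3](=O)[OX2H0][#6] is the SMARTS for an ester: a carbonyl carbon bonded to an oxygen that is itself bonded to carbon (no H on that O).
The molecule carries 2 separate instances of a methyl-ester group (-C(=O)OCH3) meeting every constraint; each maps to a distinct set of atoms, giving 2 matches.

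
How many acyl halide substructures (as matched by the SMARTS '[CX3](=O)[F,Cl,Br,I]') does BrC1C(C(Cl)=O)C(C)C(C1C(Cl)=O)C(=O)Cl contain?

3

[CX3](=O)[F,Cl,Br,I] is the SMARTS for an acyl halide: a carbonyl carbon bonded to a halogen.
The molecule carries 3 separate instances of an acyl chloride (-C(=O)Cl) meeting every constraint; each maps to a distinct set of atoms, giving 3 matches.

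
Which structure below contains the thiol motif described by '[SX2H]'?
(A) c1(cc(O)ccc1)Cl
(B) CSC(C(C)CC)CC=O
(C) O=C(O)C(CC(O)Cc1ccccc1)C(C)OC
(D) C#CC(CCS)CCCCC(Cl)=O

[SX2H] describes an aliphatic sulfur with two connections, one being H (a thiol).
(A) has a hydroxyl group (-OH) but it is an -OH, not an -SH.
(B) has a methylthio ether (-SCH3) but the sulfur has H0 (bonded to two carbons), not H1.
(C) has a hydroxyl group (-OH) but it is an -OH, not an -SH.
(D) contains a thiol (-SH), which satisfies every atom and bond constraint.
So the answer is (D).

D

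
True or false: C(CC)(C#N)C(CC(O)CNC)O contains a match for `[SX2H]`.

The pattern [SX2H] describes an aliphatic sulfur with two connections, one being H — a thiol.
The closest candidate here is a hydroxyl group (-OH), but it is an -OH, not an -SH. No other fragment satisfies the full query, so there is no match.

False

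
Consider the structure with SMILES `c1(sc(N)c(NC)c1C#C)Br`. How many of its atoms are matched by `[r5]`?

5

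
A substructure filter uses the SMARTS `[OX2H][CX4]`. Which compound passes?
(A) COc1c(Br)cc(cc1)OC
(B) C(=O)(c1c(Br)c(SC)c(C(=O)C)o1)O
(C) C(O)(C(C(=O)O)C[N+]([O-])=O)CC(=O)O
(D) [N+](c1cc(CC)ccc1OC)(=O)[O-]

[OX2H][CX4] describes a hydroxyl oxygen bound to an sp3 (X4) carbon (an aliphatic alcohol).
(A) has a methoxy ether (-OCH3) but the oxygen has H0 (ether), not H1.
(B) has a carboxylic acid group (-C(=O)OH) but the -OH is on a CX3 carbonyl carbon, not a CX4 carbon.
(C) contains a hydroxyl group (-OH), which satisfies every atom and bond constraint.
(D) has a methoxy ether (-OCH3) but the oxygen has H0 (ether), not H1.
So the answer is (C).

C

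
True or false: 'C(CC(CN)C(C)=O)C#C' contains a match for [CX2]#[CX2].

True

The pattern [CX2]#[CX2] describes a carbon-carbon triple bond — an alkyne.
The molecule carries an ethynyl group (-C#CH), whose atoms satisfy every constraint of the query, so the pattern matches.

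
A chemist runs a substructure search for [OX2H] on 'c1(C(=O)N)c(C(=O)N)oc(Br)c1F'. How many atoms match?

0

Check the 13 heavy atoms by environment: 1× o (aromatic, H0, X2) → no; 4× c (aromatic, H0, X3) → no; 1× Br (H0, X1) → no; 2× C (H0, X3) → no; 2× O (H0, X1) → no; 2× N (H2, X3) → no; 1× F (H0, X1) → no.
No environment satisfies the query, so 0 matching atoms.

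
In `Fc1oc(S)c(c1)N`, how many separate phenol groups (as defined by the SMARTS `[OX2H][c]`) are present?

0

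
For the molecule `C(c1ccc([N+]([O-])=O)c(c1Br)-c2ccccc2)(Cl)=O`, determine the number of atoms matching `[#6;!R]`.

The query [#6;!R] means: carbon not in any ring.
Check the 19 heavy atoms by environment: 12× c (aromatic, in 6-ring) → no; 1× C (acyclic) → match; 2× O (acyclic) → no; 1× Cl (acyclic) → no; 1× N (charge +1, acyclic) → no; 1× O (charge -1, acyclic) → no; 1× Br (acyclic) → no.
That gives 1 matching atom.

1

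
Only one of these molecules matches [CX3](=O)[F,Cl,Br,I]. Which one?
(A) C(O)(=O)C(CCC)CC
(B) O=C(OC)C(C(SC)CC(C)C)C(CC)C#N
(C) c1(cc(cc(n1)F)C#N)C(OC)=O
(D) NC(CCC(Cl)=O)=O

[CX3](=O)[F,Cl,Br,I] describes a carbonyl carbon bonded to a halogen (an acyl halide).
(A) has a carboxylic acid group (-C(=O)OH) but the carbonyl is bonded to -OH, not to a halogen.
(B) has a methyl-ester group (-C(=O)OCH3) but the carbonyl is bonded to -O-C, not to a halogen.
(C) has a methyl-ester group (-C(=O)OCH3) but the carbonyl is bonded to -O-C, not to a halogen.
(D) contains an acyl chloride (-C(=O)Cl), which satisfies every atom and bond constraint.
So the answer is (D).

D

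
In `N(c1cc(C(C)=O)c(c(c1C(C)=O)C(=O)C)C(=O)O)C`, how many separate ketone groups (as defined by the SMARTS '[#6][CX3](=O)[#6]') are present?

3

[#6][CX3](=O)[#6] is the SMARTS for a ketone: a carbonyl carbon (no H) flanked by two carbons.
The molecule carries 3 separate instances of an acetyl/ketone group (-C(=O)CH3) meeting every constraint; each maps to a distinct set of atoms, giving 3 matches.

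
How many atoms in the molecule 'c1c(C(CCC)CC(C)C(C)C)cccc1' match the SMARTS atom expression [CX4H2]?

3

The query [CX4H2] means: sp3 carbon (X4) with exactly two hydrogens.
Check the 16 heavy atoms by environment: 4× C (H3, X4) → no; 3× C (H1, X4) → no; 3× C (H2, X4) → match; 1× c (aromatic, H0, X3) → no; 5× c (aromatic, H1, X3) → no.
That gives 3 matching atoms.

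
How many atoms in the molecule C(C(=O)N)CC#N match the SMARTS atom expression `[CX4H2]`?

The query [CX4H2] means: sp3 carbon (X4) with exactly two hydrogens.
Check the 7 heavy atoms by environment: 2× C (H2, X4) → match; 1× C (H0, X2) → no; 1× N (H0, X1) → no; 1× C (H0, X3) → no; 1× O (H0, X1) → no; 1× N (H2, X3) → no.
That gives 2 matching atoms.

2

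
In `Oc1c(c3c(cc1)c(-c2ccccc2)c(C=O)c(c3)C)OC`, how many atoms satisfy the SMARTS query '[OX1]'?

1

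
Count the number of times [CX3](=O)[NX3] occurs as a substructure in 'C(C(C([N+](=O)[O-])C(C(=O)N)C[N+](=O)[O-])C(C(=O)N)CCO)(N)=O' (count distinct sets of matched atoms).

3

[CX3](=O)[NX3] is the SMARTS for an amide: a carbonyl carbon bonded to a trivalent nitrogen.
The molecule carries 3 separate instances of a primary amide (-C(=O)NH2) meeting every constraint; each maps to a distinct set of atoms, giving 3 matches.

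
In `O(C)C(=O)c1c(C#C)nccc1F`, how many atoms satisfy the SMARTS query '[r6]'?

Check the 13 heavy atoms by environment: 1× n (aromatic, in 6-ring) → match; 5× c (aromatic, in 6-ring) → match; 1× F (acyclic) → no; 4× C (acyclic) → no; 2× O (acyclic) → no.
Summing the matching environments: 1 + 5 = 6 matching atoms.

6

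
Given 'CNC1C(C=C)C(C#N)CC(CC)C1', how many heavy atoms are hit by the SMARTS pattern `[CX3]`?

2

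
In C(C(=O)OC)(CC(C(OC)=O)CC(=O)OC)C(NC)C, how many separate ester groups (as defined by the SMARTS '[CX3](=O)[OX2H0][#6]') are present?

3

[CX3](=O)[OX2H0][#6] is the SMARTS for an ester: a carbonyl carbon bonded to an oxygen that is itself bonded to carbon (no H on that O).
The molecule carries 3 separate instances of a methyl-ester group (-C(=O)OCH3) meeting every constraint; each maps to a distinct set of atoms, giving 3 matches.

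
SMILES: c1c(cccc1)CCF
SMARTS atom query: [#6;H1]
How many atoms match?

The query [#6;H1] means: any carbon bearing exactly one hydrogen.
Check the 9 heavy atoms by environment: 2× C (H2) → no; 1× c (aromatic, H0) → no; 5× c (aromatic, H1) → match; 1× F (H0) → no.
That gives 5 matching atoms.

5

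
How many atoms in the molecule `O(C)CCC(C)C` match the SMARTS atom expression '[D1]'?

The query [D1] means: atom with exactly one heavy-atom neighbour (degree 1).
Check the 7 heavy atoms by environment: 2× C (D2) → no; 1× C (D3) → no; 3× C (D1) → match; 1× O (D2) → no.
That gives 3 matching atoms.

3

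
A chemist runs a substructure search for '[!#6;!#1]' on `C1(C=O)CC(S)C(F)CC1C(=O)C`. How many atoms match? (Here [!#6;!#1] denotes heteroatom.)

The query [!#6;!#1] means: not carbon and not hydrogen — any heteroatom.
Check the 13 heavy atoms by environment: 9× C → no; 2× O → match; 1× F → match; 1× S → match.
Summing the matching environments: 2 + 1 + 1 = 4 matching atoms.

4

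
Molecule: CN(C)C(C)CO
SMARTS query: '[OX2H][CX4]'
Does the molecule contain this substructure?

The pattern [OX2H][CX4] describes a hydroxyl oxygen bound to an sp3 (X4) carbon — an aliphatic alcohol.
The molecule carries a hydroxyl group (-OH), whose atoms satisfy every constraint of the query, so the pattern matches.

Yes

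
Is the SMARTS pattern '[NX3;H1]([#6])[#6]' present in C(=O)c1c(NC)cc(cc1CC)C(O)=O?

Yes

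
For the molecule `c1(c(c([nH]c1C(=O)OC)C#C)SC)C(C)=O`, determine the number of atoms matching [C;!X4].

4

The query [C;!X4] means: aliphatic carbon that does not have four total connections.
Check the 16 heavy atoms by environment: 1× n (aromatic, X3) → no; 4× c (aromatic, X3) → no; 1× S (X2) → no; 3× C (X4) → no; 2× C (X3) → match; 2× O (X1) → no; 1× O (X2) → no; 2× C (X2) → match.
Summing the matching environments: 2 + 2 = 4 matching atoms.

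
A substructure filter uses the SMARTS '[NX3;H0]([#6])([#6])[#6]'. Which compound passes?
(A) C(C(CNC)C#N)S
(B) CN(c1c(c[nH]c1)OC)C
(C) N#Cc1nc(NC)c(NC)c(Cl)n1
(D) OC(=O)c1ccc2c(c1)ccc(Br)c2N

B

[NX3;H0]([#6])([#6])[#6] describes a trivalent nitrogen with no H, bonded to three carbons (a tertiary amine).
(A) has an N-methylamino group (-NHCH3) but the nitrogen still has one H (H1), not H0.
(B) contains a dimethylamino group (-N(CH3)2), which satisfies every atom and bond constraint.
(C) has an N-methylamino group (-NHCH3) but the nitrogen still has one H (H1), not H0.
(D) has a primary amino group (-NH2) but the nitrogen has H2, not H0 with three carbons.
So the answer is (B).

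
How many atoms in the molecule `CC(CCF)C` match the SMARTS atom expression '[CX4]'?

5

The query [CX4] means: C with X4: aliphatic carbon with exactly 4 total connections (bonds + H).
Check the 6 heavy atoms by environment: 5× C (X4) → match; 1× F (X1) → no.
That gives 5 matching atoms.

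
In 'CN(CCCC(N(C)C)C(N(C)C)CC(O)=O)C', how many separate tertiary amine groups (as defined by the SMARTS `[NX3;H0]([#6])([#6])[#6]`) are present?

[NX3;H0]([#6])([#6])[#6] is the SMARTS for a tertiary amine: a trivalent nitrogen with no H, bonded to three carbons.
The molecule carries 3 separate instances of a dimethylamino group (-N(CH3)2) meeting every constraint; each maps to a distinct set of atoms, giving 3 matches.

3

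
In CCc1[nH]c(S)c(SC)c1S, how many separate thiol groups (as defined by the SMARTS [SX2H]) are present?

2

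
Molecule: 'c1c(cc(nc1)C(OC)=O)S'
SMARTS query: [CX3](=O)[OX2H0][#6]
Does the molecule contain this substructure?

The pattern [CX3](=O)[OX2H0][#6] describes a carbonyl carbon bonded to an oxygen that is itself bonded to carbon (no H on that O) — an ester.
The molecule carries a methyl-ester group (-C(=O)OCH3), whose atoms satisfy every constraint of the query, so the pattern matches.

Yes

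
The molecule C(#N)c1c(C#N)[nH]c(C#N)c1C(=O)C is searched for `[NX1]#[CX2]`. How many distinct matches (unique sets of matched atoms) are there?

[NX1]#[CX2] is the SMARTS for a nitrile: a nitrogen triple-bonded to a two-connected carbon.
The molecule carries 3 separate instances of a nitrile (-C#N) meeting every constraint; each maps to a distinct set of atoms, giving 3 matches.

3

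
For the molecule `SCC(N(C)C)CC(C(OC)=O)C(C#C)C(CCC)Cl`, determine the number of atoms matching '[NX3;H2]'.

0

Check the 20 heavy atoms by environment: 4× C (H2, X4) → no; 4× C (H1, X4) → no; 1× Cl (H0, X1) → no; 1× C (H0, X3) → no; 1× O (H0, X1) → no; 1× O (H0, X2) → no; 4× C (H3, X4) → no; 1× S (H1, X2) → no; 1× N (H0, X3) → no; 1× C (H0, X2) → no; 1× C (H1, X2) → no.
No environment satisfies the query, so 0 matching atoms.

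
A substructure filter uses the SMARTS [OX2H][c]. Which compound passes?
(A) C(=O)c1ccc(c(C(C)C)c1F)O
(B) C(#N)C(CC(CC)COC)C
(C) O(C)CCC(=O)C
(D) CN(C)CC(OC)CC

A

[OX2H][c] describes a hydroxyl oxygen attached to an aromatic carbon (a phenol).
(A) contains a hydroxyl group (-OH), which satisfies every atom and bond constraint.
(B) has a methoxy ether (-OCH3) but the oxygen has H0, not H1.
(C) has a methoxy ether (-OCH3) but the oxygen has H0, not H1.
(D) has a methoxy ether (-OCH3) but the oxygen has H0, not H1.
So the answer is (A).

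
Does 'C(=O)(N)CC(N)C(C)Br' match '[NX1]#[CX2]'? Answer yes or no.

No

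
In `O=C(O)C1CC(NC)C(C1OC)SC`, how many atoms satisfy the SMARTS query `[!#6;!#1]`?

The query [!#6;!#1] means: not carbon and not hydrogen — any heteroatom.
Check the 14 heavy atoms by environment: 9× C → no; 3× O → match; 1× N → match; 1× S → match.
Summing the matching environments: 3 + 1 + 1 = 5 matching atoms.

5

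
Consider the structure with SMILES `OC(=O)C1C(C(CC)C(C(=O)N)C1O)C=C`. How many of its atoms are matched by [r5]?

5

Check the 16 heavy atoms by environment: 5× C (in 5-ring) → match; 6× C (acyclic) → no; 4× O (acyclic) → no; 1× N (acyclic) → no.
That gives 5 matching atoms.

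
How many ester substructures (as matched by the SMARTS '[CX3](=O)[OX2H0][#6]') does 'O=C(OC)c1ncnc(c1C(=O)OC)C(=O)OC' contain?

[CX3](=O)[OX2H0][#6] is the SMARTS for an ester: a carbonyl carbon bonded to an oxygen that is itself bonded to carbon (no H on that O).
The molecule carries 3 separate instances of a methyl-ester group (-C(=O)OCH3) meeting every constraint; each maps to a distinct set of atoms, giving 3 matches.

3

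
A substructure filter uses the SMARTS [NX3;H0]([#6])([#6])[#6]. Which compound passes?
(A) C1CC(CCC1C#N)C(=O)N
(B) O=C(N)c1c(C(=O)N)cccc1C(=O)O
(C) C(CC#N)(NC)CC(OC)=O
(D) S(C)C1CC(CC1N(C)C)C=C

[NX3;H0]([#6])([#6])[#6] describes a trivalent nitrogen with no H, bonded to three carbons (a tertiary amine).
(A) has a primary amide (-C(=O)NH2) but the amide nitrogen has H2 and only one carbon neighbour.
(B) has a primary amide (-C(=O)NH2) but the amide nitrogen has H2 and only one carbon neighbour.
(C) has an N-methylamino group (-NHCH3) but the nitrogen still has one H (H1), not H0.
(D) contains a dimethylamino group (-N(CH3)2), which satisfies every atom and bond constraint.
So the answer is (D).

D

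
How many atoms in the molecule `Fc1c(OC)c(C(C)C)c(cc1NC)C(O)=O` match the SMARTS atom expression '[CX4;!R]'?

The query [CX4;!R] means: aliphatic carbon with four total connections, not in a ring.
Check the 17 heavy atoms by environment: 6× c (aromatic, X3, in 6-ring) → no; 2× O (X2, acyclic) → no; 5× C (X4, acyclic) → match; 1× C (X3, acyclic) → no; 1× O (X1, acyclic) → no; 1× N (X3, acyclic) → no; 1× F (X1, acyclic) → no.
That gives 5 matching atoms.

5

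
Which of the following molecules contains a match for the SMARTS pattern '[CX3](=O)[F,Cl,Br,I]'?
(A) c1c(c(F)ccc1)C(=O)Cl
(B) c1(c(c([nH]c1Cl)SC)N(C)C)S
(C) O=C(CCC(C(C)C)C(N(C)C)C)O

[CX3](=O)[F,Cl,Br,I] describes a carbonyl carbon bonded to a halogen (an acyl halide).
(A) contains an acyl chloride (-C(=O)Cl), which satisfies every atom and bond constraint.
(B) has a chloro substituent but the Cl is not on a carbonyl carbon.
(C) has a carboxylic acid group (-C(=O)OH) but the carbonyl is bonded to -OH, not to a halogen.
So the answer is (A).

A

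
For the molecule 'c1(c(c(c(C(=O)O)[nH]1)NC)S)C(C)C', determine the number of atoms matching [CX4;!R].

Check the 14 heavy atoms by environment: 1× n (aromatic, X3, in 5-ring) → no; 4× c (aromatic, X3, in 5-ring) → no; 1× N (X3, acyclic) → no; 4× C (X4, acyclic) → match; 1× S (X2, acyclic) → no; 1× C (X3, acyclic) → no; 1× O (X1, acyclic) → no; 1× O (X2, acyclic) → no.
That gives 4 matching atoms.

4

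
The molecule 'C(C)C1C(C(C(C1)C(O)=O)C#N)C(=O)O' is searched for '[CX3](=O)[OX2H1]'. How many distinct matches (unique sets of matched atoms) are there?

[CX3](=O)[OX2H1] is the SMARTS for a carboxylic acid: an sp2 carbon double-bonded to O and single-bonded to an -OH oxygen.
The molecule carries 2 separate instances of a carboxylic acid group (-C(=O)OH) meeting every constraint; each maps to a distinct set of atoms, giving 2 matches.

2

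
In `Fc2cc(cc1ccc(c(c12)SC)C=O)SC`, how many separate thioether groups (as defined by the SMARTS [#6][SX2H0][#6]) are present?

2

[#6][SX2H0][#6] is the SMARTS for a thioether: an aliphatic sulfur bridging two carbons with no H on the sulfur.
The molecule carries 2 separate instances of a methylthio ether (-SCH3) meeting every constraint; each maps to a distinct set of atoms, giving 2 matches.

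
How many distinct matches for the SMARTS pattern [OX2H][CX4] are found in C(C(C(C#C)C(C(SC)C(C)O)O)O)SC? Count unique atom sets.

[OX2H][CX4] is the SMARTS for an aliphatic alcohol: a hydroxyl oxygen bound to an sp3 (X4) carbon.
The molecule carries 3 separate instances of a hydroxyl group (-OH) meeting every constraint; each maps to a distinct set of atoms, giving 3 matches.

3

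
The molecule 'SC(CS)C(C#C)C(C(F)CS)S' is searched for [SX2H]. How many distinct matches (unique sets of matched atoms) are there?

4

[SX2H] is the SMARTS for a thiol: an aliphatic sulfur with two connections, one being H.
The molecule carries 4 separate instances of a thiol (-SH) meeting every constraint; each maps to a distinct set of atoms, giving 4 matches.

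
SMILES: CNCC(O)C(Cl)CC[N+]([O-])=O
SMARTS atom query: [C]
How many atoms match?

The query [C] means: uppercase C matches aliphatic (non-aromatic) carbon only.
Check the 12 heavy atoms by environment: 6× C → match; 2× O → no; 1× Cl → no; 1× N (charge +1) → no; 1× O (charge -1) → no; 1× N → no.
That gives 6 matching atoms.

6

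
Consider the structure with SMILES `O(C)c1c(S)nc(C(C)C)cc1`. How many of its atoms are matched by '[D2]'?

The query [D2] means: atom with exactly two heavy-atom neighbours.
Check the 12 heavy atoms by environment: 1× n (aromatic, D2) → match; 3× c (aromatic, D3) → no; 2× c (aromatic, D2) → match; 1× C (D3) → no; 3× C (D1) → no; 1× S (D1) → no; 1× O (D2) → match.
Summing the matching environments: 1 + 2 + 1 = 4 matching atoms.

4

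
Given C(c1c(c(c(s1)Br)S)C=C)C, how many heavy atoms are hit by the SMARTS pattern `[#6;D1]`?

2

The query [#6;D1] means: carbon bonded to exactly one heavy atom.
Check the 11 heavy atoms by environment: 1× s (aromatic, D2) → no; 4× c (aromatic, D3) → no; 1× S (D1) → no; 2× C (D2) → no; 2× C (D1) → match; 1× Br (D1) → no.
That gives 2 matching atoms.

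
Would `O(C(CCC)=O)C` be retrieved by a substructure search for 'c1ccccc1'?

No

The pattern c1ccccc1 describes six aromatic carbons in a ring — a benzene ring.
The closest candidate here is a methyl group (-CH3), but no six-membered all-carbon aromatic ring is present. No other fragment satisfies the full query, so there is no match.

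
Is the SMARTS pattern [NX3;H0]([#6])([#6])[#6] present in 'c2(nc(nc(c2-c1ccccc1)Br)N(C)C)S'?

Yes

The pattern [NX3;H0]([#6])([#6])[#6] describes a trivalent nitrogen with no H, bonded to three carbons — a tertiary amine.
The molecule carries a dimethylamino group (-N(CH3)2), whose atoms satisfy every constraint of the query, so the pattern matches.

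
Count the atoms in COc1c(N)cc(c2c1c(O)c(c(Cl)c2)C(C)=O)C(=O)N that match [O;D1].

3

The query [O;D1] means: aliphatic oxygen bonded to exactly one heavy atom.
Check the 21 heavy atoms by environment: 8× c (aromatic, D3) → no; 2× c (aromatic, D2) → no; 1× O (D2) → no; 2× C (D1) → no; 2× C (D3) → no; 3× O (D1) → match; 1× Cl (D1) → no; 2× N (D1) → no.
That gives 3 matching atoms.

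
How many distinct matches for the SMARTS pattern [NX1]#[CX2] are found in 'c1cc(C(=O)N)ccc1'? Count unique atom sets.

0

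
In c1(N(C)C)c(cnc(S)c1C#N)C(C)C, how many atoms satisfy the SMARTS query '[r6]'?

6

The query [r6] means: r6 matches atoms in a six-membered ring.
Check the 15 heavy atoms by environment: 1× n (aromatic, in 6-ring) → match; 5× c (aromatic, in 6-ring) → match; 6× C (acyclic) → no; 2× N (acyclic) → no; 1× S (acyclic) → no.
Summing the matching environments: 1 + 5 = 6 matching atoms.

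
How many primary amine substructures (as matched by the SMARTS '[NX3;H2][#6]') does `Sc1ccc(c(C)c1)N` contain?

[NX3;H2][#6] is the SMARTS for a primary amine: a trivalent nitrogen with two H attached to carbon.
Exactly one fragment in the molecule meets all constraints, giving 1 match.

1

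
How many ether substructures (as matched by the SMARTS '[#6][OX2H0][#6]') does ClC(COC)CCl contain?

1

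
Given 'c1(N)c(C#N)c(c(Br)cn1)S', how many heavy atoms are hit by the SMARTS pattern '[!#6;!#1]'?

5

The query [!#6;!#1] means: not carbon and not hydrogen — any heteroatom.
Check the 11 heavy atoms by environment: 1× n (aromatic) → match; 5× c (aromatic) → no; 1× S → match; 1× C → no; 2× N → match; 1× Br → match.
Summing the matching environments: 1 + 1 + 2 + 1 = 5 matching atoms.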